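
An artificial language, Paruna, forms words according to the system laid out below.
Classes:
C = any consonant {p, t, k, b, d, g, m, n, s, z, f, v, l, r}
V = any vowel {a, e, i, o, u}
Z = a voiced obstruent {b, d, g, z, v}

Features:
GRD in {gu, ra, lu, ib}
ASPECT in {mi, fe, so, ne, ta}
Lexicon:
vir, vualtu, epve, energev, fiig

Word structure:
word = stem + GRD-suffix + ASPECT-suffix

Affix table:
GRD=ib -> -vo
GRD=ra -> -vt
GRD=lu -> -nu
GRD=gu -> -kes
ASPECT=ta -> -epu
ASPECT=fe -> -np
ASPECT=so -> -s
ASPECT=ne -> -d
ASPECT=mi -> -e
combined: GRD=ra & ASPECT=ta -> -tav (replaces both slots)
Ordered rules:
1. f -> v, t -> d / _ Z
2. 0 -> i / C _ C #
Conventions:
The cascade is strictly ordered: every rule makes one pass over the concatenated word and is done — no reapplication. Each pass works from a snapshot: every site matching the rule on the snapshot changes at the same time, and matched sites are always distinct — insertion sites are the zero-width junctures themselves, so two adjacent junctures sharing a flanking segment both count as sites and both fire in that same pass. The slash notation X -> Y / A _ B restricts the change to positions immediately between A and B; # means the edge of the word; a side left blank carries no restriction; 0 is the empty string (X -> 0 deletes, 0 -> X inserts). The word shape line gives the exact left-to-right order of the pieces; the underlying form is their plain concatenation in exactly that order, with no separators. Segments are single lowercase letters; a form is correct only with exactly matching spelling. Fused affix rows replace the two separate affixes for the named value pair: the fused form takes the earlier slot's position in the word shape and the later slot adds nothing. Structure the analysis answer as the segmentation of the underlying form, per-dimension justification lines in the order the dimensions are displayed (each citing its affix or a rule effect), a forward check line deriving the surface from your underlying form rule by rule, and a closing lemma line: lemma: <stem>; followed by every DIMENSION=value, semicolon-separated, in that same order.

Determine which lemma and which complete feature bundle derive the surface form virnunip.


underlying: vir-nu-np
GRD=lu - signalled by the affix -nu
ASPECT=fe - signalled by the affix -np
check: virnunp -> virnunp -> virnunip
lemma: vir; GRD=lu; ASPECT=fe


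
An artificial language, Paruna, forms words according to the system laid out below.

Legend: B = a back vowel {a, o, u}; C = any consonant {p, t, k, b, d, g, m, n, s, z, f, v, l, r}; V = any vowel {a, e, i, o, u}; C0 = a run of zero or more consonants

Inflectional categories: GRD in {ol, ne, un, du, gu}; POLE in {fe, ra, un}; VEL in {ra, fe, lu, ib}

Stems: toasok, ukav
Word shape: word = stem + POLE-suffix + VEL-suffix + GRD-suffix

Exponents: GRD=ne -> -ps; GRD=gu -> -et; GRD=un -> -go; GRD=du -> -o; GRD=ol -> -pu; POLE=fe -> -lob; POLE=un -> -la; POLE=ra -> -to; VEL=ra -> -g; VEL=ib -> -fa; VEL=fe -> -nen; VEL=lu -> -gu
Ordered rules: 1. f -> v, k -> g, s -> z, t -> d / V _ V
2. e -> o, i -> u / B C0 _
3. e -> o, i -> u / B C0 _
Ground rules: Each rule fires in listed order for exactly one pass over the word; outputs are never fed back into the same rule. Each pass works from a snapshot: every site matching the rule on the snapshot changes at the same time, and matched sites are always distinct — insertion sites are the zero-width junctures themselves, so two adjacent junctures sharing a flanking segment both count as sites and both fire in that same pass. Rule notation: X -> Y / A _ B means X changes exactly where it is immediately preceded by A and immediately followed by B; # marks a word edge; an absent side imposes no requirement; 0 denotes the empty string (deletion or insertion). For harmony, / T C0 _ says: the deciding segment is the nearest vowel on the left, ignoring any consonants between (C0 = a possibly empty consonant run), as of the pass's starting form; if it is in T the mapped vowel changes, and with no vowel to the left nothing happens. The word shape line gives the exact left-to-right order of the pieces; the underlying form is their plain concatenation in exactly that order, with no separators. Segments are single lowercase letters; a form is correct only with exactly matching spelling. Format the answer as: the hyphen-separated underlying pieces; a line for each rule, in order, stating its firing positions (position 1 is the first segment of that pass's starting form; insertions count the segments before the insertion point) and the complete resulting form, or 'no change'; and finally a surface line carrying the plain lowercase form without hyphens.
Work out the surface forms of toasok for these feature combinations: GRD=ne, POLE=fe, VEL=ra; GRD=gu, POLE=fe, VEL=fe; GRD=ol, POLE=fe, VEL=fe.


cell GRD=ne, POLE=fe, VEL=ra:
underlying: toasok-lob-g-ps
1. f -> v, k -> g, s -> z, t -> d / V _ V: fires at position(s) 4: toazoklobgps
2. e -> o, i -> u / B C0 _: no change
3. e -> o, i -> u / B C0 _: no change
surface: toazoklobgps

cell GRD=gu, POLE=fe, VEL=fe:
underlying: toasok-lob-nen-et
1. f -> v, k -> g, s -> z, t -> d / V _ V: fires at position(s) 4: toazoklobnenet
2. e -> o, i -> u / B C0 _: fires at position(s) 11: toazoklobnonet
3. e -> o, i -> u / B C0 _: fires at position(s) 13: toazoklobnonot
surface: toazoklobnonot

cell GRD=ol, POLE=fe, VEL=fe:
underlying: toasok-lob-nen-pu
1. f -> v, k -> g, s -> z, t -> d / V _ V: fires at position(s) 4: toazoklobnenpu
2. e -> o, i -> u / B C0 _: fires at position(s) 11: toazoklobnonpu
3. e -> o, i -> u / B C0 _: no change
surface: toazoklobnonpu


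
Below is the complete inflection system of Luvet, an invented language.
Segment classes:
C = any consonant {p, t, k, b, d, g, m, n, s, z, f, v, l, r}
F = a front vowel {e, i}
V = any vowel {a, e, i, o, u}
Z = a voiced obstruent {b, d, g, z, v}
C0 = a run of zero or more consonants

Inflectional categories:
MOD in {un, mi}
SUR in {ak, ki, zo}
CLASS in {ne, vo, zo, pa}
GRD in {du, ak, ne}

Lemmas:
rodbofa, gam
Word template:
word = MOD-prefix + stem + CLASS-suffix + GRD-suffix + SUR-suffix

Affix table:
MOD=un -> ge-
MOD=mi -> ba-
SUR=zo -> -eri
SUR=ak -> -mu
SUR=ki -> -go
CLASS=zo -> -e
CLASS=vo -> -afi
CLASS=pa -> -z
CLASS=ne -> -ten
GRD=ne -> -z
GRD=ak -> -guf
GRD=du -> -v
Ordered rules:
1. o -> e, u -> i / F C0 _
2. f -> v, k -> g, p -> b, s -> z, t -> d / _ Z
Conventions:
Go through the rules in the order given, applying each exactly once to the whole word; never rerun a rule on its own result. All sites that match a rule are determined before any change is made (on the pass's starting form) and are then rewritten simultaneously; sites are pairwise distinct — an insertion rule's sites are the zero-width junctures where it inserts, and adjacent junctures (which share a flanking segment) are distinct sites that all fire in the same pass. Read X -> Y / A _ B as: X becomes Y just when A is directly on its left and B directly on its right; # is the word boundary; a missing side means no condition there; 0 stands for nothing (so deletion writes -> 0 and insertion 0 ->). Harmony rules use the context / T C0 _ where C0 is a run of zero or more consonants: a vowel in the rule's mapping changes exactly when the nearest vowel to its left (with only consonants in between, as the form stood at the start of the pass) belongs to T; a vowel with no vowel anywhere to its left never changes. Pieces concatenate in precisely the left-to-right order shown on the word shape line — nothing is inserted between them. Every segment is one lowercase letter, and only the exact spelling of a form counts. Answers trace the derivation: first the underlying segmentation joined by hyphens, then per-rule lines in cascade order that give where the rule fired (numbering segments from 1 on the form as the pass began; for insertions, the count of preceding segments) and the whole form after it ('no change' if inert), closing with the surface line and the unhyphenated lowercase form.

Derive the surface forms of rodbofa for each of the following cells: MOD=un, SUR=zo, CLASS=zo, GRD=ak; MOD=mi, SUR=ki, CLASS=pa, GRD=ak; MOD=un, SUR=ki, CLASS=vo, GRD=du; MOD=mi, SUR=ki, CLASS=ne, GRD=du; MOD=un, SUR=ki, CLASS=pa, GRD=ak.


cell MOD=un, SUR=zo, CLASS=zo, GRD=ak:
underlying: ge-rodbofa-e-guf-eri
1. o -> e, u -> i / F C0 _: fires at position(s) 4, 12: geredbofaegiferi
2. f -> v, k -> g, p -> b, s -> z, t -> d / _ Z: no change
surface: geredbofaegiferi

cell MOD=mi, SUR=ki, CLASS=pa, GRD=ak:
underlying: ba-rodbofa-z-guf-go
1. o -> e, u -> i / F C0 _: no change
2. f -> v, k -> g, p -> b, s -> z, t -> d / _ Z: fires at position(s) 13: barodbofazguvgo
surface: barodbofazguvgo

cell MOD=un, SUR=ki, CLASS=vo, GRD=du:
underlying: ge-rodbofa-afi-v-go
1. o -> e, u -> i / F C0 _: fires at position(s) 4, 15: geredbofaafivge
2. f -> v, k -> g, p -> b, s -> z, t -> d / _ Z: no change
surface: geredbofaafivge

cell MOD=mi, SUR=ki, CLASS=ne, GRD=du:
underlying: ba-rodbofa-ten-v-go
1. o -> e, u -> i / F C0 _: fires at position(s) 15: barodbofatenvge
2. f -> v, k -> g, p -> b, s -> z, t -> d / _ Z: no change
surface: barodbofatenvge

cell MOD=un, SUR=ki, CLASS=pa, GRD=ak:
underlying: ge-rodbofa-z-guf-go
1. o -> e, u -> i / F C0 _: fires at position(s) 4: geredbofazgufgo
2. f -> v, k -> g, p -> b, s -> z, t -> d / _ Z: fires at position(s) 13: geredbofazguvgo
surface: geredbofazguvgo


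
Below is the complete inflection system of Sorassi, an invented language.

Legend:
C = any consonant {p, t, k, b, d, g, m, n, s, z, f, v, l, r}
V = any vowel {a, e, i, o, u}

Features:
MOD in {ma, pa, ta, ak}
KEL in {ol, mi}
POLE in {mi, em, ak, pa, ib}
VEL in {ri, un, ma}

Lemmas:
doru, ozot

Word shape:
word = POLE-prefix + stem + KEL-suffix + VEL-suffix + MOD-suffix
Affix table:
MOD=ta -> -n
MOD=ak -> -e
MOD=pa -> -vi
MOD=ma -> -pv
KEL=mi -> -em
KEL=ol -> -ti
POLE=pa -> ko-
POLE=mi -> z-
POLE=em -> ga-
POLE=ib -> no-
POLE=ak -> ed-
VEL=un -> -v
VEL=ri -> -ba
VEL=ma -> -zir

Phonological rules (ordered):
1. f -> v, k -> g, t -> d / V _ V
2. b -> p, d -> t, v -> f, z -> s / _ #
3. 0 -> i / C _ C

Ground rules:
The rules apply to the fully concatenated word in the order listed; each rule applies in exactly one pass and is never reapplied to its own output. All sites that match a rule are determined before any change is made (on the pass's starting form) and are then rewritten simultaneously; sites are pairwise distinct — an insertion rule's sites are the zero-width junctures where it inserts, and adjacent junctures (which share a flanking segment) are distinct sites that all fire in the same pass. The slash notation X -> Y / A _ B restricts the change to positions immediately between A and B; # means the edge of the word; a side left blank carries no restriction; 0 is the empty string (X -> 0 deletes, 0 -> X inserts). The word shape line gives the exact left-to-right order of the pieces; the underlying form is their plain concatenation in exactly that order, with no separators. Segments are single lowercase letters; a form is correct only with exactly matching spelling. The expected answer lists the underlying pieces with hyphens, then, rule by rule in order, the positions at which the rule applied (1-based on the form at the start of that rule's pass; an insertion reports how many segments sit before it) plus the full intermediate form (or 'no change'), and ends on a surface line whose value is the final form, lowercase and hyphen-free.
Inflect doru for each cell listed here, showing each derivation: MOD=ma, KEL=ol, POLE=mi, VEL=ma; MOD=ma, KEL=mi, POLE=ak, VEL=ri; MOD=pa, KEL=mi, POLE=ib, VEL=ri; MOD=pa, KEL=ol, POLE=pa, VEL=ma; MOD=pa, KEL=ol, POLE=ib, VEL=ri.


cell MOD=ma, KEL=ol, POLE=mi, VEL=ma:
underlying: z-doru-ti-zir-pv
1. f -> v, k -> g, t -> d / V _ V: fires at position(s) 6: zdorudizirpv
2. b -> p, d -> t, v -> f, z -> s / _ #: fires at position(s) 12: zdorudizirpf
3. 0 -> i / C _ C: inserts after position(s) 1, 10, 11: zidorudiziripif
surface: zidorudiziripif

cell MOD=ma, KEL=mi, POLE=ak, VEL=ri:
underlying: ed-doru-em-ba-pv
1. f -> v, k -> g, t -> d / V _ V: no change
2. b -> p, d -> t, v -> f, z -> s / _ #: fires at position(s) 12: eddoruembapf
3. 0 -> i / C _ C: inserts after position(s) 2, 8, 11: edidoruemibapif
surface: edidoruemibapif

cell MOD=pa, KEL=mi, POLE=ib, VEL=ri:
underlying: no-doru-em-ba-vi
1. f -> v, k -> g, t -> d / V _ V: no change
2. b -> p, d -> t, v -> f, z -> s / _ #: no change
3. 0 -> i / C _ C: inserts after position(s) 8: nodoruemibavi
surface: nodoruemibavi

cell MOD=pa, KEL=ol, POLE=pa, VEL=ma:
underlying: ko-doru-ti-zir-vi
1. f -> v, k -> g, t -> d / V _ V: fires at position(s) 7: kodorudizirvi
2. b -> p, d -> t, v -> f, z -> s / _ #: no change
3. 0 -> i / C _ C: inserts after position(s) 11: kodorudizirivi
surface: kodorudizirivi

cell MOD=pa, KEL=ol, POLE=ib, VEL=ri:
underlying: no-doru-ti-ba-vi
1. f -> v, k -> g, t -> d / V _ V: fires at position(s) 7: nodorudibavi
2. b -> p, d -> t, v -> f, z -> s / _ #: no change
3. 0 -> i / C _ C: no change
surface: nodorudibavi


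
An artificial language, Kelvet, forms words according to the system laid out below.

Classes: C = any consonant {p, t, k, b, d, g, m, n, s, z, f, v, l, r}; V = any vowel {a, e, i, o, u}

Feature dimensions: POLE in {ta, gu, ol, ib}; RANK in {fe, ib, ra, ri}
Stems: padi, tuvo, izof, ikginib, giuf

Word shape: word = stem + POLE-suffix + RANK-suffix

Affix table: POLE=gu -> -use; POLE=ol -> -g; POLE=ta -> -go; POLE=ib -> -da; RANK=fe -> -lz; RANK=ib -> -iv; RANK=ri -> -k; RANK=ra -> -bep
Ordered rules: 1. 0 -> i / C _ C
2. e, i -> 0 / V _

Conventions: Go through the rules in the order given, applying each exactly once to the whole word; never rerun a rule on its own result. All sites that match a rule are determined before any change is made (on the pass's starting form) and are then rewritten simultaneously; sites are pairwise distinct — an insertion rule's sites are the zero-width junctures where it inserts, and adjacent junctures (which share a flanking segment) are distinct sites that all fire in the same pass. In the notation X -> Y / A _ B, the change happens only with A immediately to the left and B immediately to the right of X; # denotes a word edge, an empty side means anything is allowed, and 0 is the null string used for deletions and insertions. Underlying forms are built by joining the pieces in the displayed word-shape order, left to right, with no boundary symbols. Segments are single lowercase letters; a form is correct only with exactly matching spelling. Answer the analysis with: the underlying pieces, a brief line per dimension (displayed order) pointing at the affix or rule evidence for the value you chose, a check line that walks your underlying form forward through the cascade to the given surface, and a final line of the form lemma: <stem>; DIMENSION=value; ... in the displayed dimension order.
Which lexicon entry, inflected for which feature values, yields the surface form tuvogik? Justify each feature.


underlying: tuvo-g-k
POLE=ol - signalled by the affix -g
RANK=ri - signalled by the affix -k
check: tuvogk -> tuvogik -> tuvogik
lemma: tuvo; POLE=ol; RANK=ri


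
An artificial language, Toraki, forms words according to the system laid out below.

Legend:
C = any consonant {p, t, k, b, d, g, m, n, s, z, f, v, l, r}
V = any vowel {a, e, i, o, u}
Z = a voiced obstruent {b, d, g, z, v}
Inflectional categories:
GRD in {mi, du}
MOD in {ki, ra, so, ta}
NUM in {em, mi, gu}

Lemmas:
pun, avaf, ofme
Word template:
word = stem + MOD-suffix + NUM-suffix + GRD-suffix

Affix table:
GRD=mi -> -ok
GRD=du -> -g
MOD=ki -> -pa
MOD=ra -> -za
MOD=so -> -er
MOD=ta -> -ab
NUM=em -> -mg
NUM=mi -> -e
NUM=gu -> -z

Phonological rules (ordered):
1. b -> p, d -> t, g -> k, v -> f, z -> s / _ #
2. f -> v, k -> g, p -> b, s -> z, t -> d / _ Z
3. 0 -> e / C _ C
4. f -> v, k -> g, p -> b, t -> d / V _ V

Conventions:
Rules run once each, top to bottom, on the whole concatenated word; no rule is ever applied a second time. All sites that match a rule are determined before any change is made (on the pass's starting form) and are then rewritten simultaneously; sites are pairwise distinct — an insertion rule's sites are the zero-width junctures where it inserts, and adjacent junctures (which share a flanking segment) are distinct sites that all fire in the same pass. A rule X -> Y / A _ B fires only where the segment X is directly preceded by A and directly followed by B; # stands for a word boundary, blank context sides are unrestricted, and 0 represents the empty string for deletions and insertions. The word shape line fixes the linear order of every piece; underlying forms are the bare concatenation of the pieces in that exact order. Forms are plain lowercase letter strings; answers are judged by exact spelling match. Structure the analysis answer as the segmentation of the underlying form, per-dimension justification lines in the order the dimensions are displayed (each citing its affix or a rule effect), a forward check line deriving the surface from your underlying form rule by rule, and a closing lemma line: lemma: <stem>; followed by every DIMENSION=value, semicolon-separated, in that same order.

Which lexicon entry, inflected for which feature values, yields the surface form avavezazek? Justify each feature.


underlying: avaf-za-z-g
GRD=du - signalled by the affix -g
MOD=ra - signalled by the affix -za
NUM=gu - signalled by the affix -z
check: avafzazg -> avafzazk -> avavzazk -> avavezazek -> avavezazek
lemma: avaf; GRD=du; MOD=ra; NUM=gu


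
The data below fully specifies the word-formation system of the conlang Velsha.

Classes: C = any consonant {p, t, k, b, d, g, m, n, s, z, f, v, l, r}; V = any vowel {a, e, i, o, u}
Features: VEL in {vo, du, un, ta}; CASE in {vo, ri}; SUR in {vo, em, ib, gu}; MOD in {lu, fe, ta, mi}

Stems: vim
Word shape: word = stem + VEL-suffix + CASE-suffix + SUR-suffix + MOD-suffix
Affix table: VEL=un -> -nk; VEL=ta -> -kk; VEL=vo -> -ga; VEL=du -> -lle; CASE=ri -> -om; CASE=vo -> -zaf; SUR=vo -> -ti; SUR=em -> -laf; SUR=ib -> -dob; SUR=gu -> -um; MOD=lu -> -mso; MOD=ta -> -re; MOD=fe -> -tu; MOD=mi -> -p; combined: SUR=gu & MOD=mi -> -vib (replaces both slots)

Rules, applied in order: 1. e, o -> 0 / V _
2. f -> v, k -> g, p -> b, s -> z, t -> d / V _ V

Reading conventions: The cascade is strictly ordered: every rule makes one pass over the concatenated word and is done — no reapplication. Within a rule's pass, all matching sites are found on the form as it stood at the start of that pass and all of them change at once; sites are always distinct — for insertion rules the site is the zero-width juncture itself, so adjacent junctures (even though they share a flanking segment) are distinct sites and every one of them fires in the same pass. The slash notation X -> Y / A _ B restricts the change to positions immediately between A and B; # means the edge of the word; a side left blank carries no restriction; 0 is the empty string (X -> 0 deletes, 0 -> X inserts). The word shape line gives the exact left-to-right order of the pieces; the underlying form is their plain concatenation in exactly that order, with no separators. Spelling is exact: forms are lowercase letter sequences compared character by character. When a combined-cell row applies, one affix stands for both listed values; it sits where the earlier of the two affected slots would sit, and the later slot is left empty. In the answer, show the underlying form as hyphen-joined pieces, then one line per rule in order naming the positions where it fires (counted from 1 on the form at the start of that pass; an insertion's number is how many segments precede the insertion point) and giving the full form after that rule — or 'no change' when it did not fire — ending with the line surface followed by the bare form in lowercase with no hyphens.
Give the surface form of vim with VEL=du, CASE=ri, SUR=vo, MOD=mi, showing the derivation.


underlying: vim-lle-om-ti-p
1. e, o -> 0 / V _: fires at position(s) 7: vimllemtip
2. f -> v, k -> g, p -> b, s -> z, t -> d / V _ V: no change
surface: vimllemtip


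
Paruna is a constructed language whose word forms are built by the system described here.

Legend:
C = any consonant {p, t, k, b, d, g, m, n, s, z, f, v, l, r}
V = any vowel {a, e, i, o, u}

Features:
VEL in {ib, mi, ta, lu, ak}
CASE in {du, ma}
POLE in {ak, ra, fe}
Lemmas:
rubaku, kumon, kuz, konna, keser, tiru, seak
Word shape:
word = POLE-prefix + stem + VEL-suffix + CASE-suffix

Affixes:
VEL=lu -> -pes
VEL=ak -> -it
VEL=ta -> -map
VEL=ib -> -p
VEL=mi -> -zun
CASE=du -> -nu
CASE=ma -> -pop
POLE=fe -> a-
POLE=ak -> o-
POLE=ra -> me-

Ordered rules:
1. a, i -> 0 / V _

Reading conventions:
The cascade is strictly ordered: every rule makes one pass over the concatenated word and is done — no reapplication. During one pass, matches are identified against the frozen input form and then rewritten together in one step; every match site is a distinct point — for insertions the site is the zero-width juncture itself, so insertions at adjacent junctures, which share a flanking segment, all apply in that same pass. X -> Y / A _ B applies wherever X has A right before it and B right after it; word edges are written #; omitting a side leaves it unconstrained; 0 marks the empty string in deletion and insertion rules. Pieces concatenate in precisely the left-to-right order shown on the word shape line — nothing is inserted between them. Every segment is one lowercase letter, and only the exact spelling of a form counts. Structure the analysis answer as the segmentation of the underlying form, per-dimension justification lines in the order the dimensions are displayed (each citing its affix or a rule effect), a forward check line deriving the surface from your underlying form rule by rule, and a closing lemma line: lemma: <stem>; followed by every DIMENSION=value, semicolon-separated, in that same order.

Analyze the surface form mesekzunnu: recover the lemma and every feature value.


underlying: me-seak-zun-nu
VEL=mi - signalled by the affix -zun
CASE=du - signalled by the affix -nu
POLE=ra - signalled by the affix me-
check: meseakzunnu -> mesekzunnu
lemma: seak; VEL=mi; CASE=du; POLE=ra


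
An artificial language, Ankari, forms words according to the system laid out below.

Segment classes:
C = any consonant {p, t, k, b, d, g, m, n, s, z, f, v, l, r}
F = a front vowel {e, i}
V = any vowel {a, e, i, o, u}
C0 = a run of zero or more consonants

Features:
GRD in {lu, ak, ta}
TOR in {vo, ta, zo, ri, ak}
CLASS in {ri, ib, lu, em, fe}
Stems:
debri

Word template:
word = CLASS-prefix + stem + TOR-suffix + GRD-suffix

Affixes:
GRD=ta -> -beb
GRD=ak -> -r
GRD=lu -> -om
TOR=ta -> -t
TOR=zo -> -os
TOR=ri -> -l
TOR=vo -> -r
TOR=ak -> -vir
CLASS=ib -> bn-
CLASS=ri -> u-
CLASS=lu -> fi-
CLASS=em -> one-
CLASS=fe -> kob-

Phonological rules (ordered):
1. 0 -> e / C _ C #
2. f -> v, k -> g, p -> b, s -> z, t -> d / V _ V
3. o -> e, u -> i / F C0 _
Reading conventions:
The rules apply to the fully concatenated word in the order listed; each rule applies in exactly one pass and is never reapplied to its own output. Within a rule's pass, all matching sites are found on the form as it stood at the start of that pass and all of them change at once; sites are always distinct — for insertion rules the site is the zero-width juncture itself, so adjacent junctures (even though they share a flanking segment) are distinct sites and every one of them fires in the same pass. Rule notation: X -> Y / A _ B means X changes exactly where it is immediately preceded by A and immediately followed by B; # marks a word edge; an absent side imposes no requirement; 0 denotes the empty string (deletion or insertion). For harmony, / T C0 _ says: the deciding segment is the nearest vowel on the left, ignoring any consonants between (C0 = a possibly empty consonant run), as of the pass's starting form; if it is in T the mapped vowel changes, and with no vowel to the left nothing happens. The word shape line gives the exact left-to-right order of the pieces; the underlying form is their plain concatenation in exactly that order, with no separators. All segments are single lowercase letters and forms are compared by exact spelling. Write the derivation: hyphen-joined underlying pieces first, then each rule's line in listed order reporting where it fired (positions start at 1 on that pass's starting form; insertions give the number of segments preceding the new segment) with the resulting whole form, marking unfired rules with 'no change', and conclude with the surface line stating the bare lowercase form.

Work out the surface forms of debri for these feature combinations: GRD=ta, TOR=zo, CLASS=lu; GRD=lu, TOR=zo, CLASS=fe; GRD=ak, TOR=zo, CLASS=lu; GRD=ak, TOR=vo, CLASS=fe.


cell GRD=ta, TOR=zo, CLASS=lu:
underlying: fi-debri-os-beb
1. 0 -> e / C _ C #: no change
2. f -> v, k -> g, p -> b, s -> z, t -> d / V _ V: no change
3. o -> e, u -> i / F C0 _: fires at position(s) 8: fidebriesbeb
surface: fidebriesbeb

cell GRD=lu, TOR=zo, CLASS=fe:
underlying: kob-debri-os-om
1. 0 -> e / C _ C #: no change
2. f -> v, k -> g, p -> b, s -> z, t -> d / V _ V: fires at position(s) 10: kobdebriozom
3. o -> e, u -> i / F C0 _: fires at position(s) 9: kobdebriezom
surface: kobdebriezom

cell GRD=ak, TOR=zo, CLASS=lu:
underlying: fi-debri-os-r
1. 0 -> e / C _ C #: inserts after position(s) 9: fidebrioser
2. f -> v, k -> g, p -> b, s -> z, t -> d / V _ V: fires at position(s) 9: fidebriozer
3. o -> e, u -> i / F C0 _: fires at position(s) 8: fidebriezer
surface: fidebriezer

cell GRD=ak, TOR=vo, CLASS=fe:
underlying: kob-debri-r-r
1. 0 -> e / C _ C #: inserts after position(s) 9: kobdebrirer
2. f -> v, k -> g, p -> b, s -> z, t -> d / V _ V: no change
3. o -> e, u -> i / F C0 _: no change
surface: kobdebrirer


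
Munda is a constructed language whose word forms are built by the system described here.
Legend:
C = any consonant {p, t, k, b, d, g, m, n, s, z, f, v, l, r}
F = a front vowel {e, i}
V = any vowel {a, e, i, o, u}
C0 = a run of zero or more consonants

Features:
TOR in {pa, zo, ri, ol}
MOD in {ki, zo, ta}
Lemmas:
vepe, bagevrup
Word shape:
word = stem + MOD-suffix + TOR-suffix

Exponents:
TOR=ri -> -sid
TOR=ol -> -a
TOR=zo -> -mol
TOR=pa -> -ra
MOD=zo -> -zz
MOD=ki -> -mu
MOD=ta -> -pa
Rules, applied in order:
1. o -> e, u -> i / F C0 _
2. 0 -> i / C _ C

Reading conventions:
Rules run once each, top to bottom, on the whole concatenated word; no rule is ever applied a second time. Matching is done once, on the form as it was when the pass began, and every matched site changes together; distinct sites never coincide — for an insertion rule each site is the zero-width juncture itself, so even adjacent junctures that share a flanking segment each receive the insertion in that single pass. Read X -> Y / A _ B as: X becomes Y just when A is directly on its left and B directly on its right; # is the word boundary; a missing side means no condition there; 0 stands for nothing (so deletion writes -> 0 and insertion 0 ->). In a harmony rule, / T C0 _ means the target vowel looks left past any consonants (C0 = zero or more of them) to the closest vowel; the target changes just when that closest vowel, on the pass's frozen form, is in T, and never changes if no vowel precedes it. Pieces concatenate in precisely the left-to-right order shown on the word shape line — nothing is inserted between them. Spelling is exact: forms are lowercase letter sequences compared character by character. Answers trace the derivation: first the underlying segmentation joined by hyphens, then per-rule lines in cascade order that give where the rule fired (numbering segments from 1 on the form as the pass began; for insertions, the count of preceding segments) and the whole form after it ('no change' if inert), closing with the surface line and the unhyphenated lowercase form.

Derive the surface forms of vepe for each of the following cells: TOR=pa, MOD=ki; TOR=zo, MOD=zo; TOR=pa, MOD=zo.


cell TOR=pa, MOD=ki:
underlying: vepe-mu-ra
1. o -> e, u -> i / F C0 _: fires at position(s) 6: vepemira
2. 0 -> i / C _ C: no change
surface: vepemira

cell TOR=zo, MOD=zo:
underlying: vepe-zz-mol
1. o -> e, u -> i / F C0 _: fires at position(s) 8: vepezzmel
2. 0 -> i / C _ C: inserts after position(s) 5, 6: vepezizimel
surface: vepezizimel

cell TOR=pa, MOD=zo:
underlying: vepe-zz-ra
1. o -> e, u -> i / F C0 _: no change
2. 0 -> i / C _ C: inserts after position(s) 5, 6: vepezizira
surface: vepezizira


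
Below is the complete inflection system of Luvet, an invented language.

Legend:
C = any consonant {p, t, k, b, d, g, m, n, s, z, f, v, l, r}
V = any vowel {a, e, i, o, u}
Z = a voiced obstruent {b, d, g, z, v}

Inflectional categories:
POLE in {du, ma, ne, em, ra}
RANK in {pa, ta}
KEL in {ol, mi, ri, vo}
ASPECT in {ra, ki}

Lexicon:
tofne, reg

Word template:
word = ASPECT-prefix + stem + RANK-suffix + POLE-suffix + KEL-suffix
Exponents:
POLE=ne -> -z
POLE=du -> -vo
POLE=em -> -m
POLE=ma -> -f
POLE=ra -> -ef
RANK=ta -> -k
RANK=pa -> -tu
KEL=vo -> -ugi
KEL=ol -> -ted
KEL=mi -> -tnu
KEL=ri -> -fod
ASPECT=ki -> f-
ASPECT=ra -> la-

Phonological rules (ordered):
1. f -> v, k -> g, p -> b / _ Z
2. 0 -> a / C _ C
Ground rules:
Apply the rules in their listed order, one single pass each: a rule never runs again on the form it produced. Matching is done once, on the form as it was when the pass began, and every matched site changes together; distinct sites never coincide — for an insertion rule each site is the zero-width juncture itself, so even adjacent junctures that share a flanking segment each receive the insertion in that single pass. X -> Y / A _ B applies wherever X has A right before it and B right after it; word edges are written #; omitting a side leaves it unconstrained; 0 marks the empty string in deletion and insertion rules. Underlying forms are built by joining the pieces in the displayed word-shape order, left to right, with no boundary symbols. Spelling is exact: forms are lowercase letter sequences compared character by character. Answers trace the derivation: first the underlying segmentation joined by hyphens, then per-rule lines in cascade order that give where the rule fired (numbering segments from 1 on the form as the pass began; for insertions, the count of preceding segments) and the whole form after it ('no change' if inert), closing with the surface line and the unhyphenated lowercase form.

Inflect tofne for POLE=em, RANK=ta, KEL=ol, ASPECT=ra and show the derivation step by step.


underlying: la-tofne-k-m-ted
1. f -> v, k -> g, p -> b / _ Z: no change
2. 0 -> a / C _ C: inserts after position(s) 5, 8, 9: latofanekamated
surface: latofanekamated


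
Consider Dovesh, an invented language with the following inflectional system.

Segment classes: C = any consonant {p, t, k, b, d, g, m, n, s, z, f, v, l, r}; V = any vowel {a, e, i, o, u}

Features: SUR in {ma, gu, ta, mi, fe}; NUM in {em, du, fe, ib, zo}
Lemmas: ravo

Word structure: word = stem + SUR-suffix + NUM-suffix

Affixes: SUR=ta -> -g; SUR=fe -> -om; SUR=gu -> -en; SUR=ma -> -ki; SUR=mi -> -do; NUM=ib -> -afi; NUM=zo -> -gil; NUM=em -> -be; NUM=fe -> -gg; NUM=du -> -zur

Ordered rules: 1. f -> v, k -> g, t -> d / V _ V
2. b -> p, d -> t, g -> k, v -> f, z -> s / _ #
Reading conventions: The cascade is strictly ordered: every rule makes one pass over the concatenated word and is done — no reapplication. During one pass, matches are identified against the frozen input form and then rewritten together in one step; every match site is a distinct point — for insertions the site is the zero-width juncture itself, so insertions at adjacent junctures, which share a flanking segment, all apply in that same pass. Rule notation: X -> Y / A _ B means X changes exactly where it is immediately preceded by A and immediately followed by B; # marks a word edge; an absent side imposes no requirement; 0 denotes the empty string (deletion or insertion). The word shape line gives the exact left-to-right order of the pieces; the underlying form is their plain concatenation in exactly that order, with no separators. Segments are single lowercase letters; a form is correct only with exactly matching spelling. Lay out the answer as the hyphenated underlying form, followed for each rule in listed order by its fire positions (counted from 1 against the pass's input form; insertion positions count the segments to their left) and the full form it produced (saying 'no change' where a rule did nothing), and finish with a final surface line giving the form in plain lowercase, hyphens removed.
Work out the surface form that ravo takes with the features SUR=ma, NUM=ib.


underlying: ravo-ki-afi
1. f -> v, k -> g, t -> d / V _ V: fires at position(s) 5, 8: ravogiavi
2. b -> p, d -> t, g -> k, v -> f, z -> s / _ #: no change
surface: ravogiavi


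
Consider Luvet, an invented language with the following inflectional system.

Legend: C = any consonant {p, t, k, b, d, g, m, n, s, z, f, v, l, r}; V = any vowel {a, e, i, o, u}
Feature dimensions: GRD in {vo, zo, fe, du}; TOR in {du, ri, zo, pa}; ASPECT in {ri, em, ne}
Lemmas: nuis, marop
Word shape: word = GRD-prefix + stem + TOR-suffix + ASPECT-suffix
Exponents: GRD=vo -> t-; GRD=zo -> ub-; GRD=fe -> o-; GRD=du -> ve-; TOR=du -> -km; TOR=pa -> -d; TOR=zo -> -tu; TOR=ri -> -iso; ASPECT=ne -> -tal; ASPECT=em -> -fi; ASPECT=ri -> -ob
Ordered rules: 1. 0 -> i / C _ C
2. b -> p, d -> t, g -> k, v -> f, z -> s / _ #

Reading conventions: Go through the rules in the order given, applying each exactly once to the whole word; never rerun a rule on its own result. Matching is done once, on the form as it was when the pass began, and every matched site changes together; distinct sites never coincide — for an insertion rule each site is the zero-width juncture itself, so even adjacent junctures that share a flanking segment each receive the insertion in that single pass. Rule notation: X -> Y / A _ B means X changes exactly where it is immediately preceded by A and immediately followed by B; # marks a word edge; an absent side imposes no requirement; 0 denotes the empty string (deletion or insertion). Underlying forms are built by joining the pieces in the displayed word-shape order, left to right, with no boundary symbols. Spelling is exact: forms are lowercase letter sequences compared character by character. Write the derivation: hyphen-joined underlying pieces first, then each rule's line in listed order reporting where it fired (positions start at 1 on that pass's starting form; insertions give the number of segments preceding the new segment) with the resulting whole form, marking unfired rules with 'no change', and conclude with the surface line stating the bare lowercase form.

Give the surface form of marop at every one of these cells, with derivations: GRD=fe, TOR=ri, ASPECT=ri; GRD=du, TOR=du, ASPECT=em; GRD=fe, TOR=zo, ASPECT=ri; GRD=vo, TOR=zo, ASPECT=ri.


cell GRD=fe, TOR=ri, ASPECT=ri:
underlying: o-marop-iso-ob
1. 0 -> i / C _ C: no change
2. b -> p, d -> t, g -> k, v -> f, z -> s / _ #: fires at position(s) 11: omaropisoop
surface: omaropisoop

cell GRD=du, TOR=du, ASPECT=em:
underlying: ve-marop-km-fi
1. 0 -> i / C _ C: inserts after position(s) 7, 8, 9: vemaropikimifi
2. b -> p, d -> t, g -> k, v -> f, z -> s / _ #: no change
surface: vemaropikimifi

cell GRD=fe, TOR=zo, ASPECT=ri:
underlying: o-marop-tu-ob
1. 0 -> i / C _ C: inserts after position(s) 6: omaropituob
2. b -> p, d -> t, g -> k, v -> f, z -> s / _ #: fires at position(s) 11: omaropituop
surface: omaropituop

cell GRD=vo, TOR=zo, ASPECT=ri:
underlying: t-marop-tu-ob
1. 0 -> i / C _ C: inserts after position(s) 1, 6: timaropituob
2. b -> p, d -> t, g -> k, v -> f, z -> s / _ #: fires at position(s) 12: timaropituop
surface: timaropituop


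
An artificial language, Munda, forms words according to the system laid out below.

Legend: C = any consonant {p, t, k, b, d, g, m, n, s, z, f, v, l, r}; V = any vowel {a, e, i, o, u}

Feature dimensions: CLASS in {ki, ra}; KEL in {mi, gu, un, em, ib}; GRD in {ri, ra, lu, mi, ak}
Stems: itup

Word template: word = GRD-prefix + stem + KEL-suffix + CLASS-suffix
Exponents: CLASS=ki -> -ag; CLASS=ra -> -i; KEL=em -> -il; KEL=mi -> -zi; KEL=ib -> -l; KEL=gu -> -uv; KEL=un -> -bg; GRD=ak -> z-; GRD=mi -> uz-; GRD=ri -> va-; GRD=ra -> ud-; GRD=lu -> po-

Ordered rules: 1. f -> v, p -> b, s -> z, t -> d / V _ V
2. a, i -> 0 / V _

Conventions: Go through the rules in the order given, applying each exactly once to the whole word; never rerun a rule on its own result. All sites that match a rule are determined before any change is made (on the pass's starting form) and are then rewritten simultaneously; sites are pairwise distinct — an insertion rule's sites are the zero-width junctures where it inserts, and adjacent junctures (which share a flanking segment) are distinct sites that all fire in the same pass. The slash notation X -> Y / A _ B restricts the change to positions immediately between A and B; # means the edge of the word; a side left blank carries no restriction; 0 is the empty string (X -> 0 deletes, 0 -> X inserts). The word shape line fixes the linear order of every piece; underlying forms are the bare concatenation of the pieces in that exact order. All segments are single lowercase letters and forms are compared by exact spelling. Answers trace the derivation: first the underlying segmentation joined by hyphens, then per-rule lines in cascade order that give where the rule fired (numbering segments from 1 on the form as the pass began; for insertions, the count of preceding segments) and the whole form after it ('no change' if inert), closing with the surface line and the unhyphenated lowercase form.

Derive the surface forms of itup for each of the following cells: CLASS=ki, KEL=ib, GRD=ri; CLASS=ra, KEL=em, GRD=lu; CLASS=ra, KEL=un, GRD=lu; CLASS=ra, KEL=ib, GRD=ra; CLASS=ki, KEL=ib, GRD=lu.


cell CLASS=ki, KEL=ib, GRD=ri:
underlying: va-itup-l-ag
1. f -> v, p -> b, s -> z, t -> d / V _ V: fires at position(s) 4: vaiduplag
2. a, i -> 0 / V _: fires at position(s) 3: vaduplag
surface: vaduplag

cell CLASS=ra, KEL=em, GRD=lu:
underlying: po-itup-il-i
1. f -> v, p -> b, s -> z, t -> d / V _ V: fires at position(s) 4, 6: poidubili
2. a, i -> 0 / V _: fires at position(s) 3: podubili
surface: podubili

cell CLASS=ra, KEL=un, GRD=lu:
underlying: po-itup-bg-i
1. f -> v, p -> b, s -> z, t -> d / V _ V: fires at position(s) 4: poidupbgi
2. a, i -> 0 / V _: fires at position(s) 3: podupbgi
surface: podupbgi

cell CLASS=ra, KEL=ib, GRD=ra:
underlying: ud-itup-l-i
1. f -> v, p -> b, s -> z, t -> d / V _ V: fires at position(s) 4: udidupli
2. a, i -> 0 / V _: no change
surface: udidupli

cell CLASS=ki, KEL=ib, GRD=lu:
underlying: po-itup-l-ag
1. f -> v, p -> b, s -> z, t -> d / V _ V: fires at position(s) 4: poiduplag
2. a, i -> 0 / V _: fires at position(s) 3: poduplag
surface: poduplag


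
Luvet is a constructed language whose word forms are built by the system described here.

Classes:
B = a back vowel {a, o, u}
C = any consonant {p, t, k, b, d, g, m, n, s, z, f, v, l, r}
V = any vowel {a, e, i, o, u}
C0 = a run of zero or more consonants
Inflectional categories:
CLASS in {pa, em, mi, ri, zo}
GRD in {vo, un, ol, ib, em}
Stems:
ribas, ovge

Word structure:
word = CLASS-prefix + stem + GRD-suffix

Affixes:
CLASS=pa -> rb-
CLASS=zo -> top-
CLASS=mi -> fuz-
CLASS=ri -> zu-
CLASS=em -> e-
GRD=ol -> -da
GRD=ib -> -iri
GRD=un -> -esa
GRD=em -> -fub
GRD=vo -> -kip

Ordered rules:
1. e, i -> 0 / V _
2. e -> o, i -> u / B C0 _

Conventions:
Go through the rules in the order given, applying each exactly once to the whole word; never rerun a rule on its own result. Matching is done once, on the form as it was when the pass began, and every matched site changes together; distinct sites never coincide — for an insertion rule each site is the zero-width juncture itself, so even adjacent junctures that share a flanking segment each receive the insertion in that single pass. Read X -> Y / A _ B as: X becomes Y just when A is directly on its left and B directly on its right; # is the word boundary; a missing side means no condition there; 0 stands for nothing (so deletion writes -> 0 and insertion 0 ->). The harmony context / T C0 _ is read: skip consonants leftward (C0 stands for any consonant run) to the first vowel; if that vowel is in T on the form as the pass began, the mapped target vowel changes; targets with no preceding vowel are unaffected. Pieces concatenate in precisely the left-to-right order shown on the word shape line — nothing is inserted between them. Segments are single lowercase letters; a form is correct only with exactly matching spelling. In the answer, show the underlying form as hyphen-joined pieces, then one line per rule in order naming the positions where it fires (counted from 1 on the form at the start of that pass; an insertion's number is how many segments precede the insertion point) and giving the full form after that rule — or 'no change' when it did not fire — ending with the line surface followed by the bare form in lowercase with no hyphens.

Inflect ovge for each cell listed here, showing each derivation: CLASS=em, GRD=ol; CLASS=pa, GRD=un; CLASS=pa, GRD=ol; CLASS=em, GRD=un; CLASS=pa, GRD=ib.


cell CLASS=em, GRD=ol:
underlying: e-ovge-da
1. e, i -> 0 / V _: no change
2. e -> o, i -> u / B C0 _: fires at position(s) 5: eovgoda
surface: eovgoda

cell CLASS=pa, GRD=un:
underlying: rb-ovge-esa
1. e, i -> 0 / V _: fires at position(s) 7: rbovgesa
2. e -> o, i -> u / B C0 _: fires at position(s) 6: rbovgosa
surface: rbovgosa

cell CLASS=pa, GRD=ol:
underlying: rb-ovge-da
1. e, i -> 0 / V _: no change
2. e -> o, i -> u / B C0 _: fires at position(s) 6: rbovgoda
surface: rbovgoda

cell CLASS=em, GRD=un:
underlying: e-ovge-esa
1. e, i -> 0 / V _: fires at position(s) 6: eovgesa
2. e -> o, i -> u / B C0 _: fires at position(s) 5: eovgosa
surface: eovgosa

cell CLASS=pa, GRD=ib:
underlying: rb-ovge-iri
1. e, i -> 0 / V _: fires at position(s) 7: rbovgeri
2. e -> o, i -> u / B C0 _: fires at position(s) 6: rbovgori
surface: rbovgori
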